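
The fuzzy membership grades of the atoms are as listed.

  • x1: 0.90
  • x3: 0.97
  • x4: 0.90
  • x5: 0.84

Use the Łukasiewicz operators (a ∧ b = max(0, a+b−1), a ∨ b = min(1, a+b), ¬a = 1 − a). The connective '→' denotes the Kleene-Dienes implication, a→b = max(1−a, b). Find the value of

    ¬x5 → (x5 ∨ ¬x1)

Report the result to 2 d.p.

0.94

¬x5 = 1 − 0.84 = 0.16
¬x1 = 1 − 0.90 = 0.10
x5 ∨ ¬x1 = min(1, a+b) on (0.84, 0.10) = 0.94
¬x5 → (x5 ∨ ¬x1)  [Kleene-Dienes: max(1−a, b)] with a=0.16, b=0.94 → 0.94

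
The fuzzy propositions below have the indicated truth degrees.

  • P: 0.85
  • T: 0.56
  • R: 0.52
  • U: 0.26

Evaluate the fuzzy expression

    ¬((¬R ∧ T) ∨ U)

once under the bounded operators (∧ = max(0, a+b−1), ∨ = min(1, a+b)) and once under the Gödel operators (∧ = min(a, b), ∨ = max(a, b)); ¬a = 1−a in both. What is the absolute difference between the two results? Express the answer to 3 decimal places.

Under bounded:
  ¬R = 1 − 0.52 = 0.48
  ¬R ∧ T = max(0, a+b−1) on (0.48, 0.56) = 0.04
  (¬R ∧ T) ∨ U = min(1, a+b) on (0.04, 0.26) = 0.30
  ¬((¬R ∧ T) ∨ U) = 1 − 0.30 = 0.70
  → value = 0.7000
Under Gödel:
  ¬R = 1 − 0.52 = 0.48
  ¬R ∧ T = min(a, b) on (0.48, 0.56) = 0.48
  (¬R ∧ T) ∨ U = max(a, b) on (0.48, 0.26) = 0.48
  ¬((¬R ∧ T) ∨ U) = 1 − 0.48 = 0.52
  → value = 0.5200
|0.7000 − 0.5200| = 0.180

0.180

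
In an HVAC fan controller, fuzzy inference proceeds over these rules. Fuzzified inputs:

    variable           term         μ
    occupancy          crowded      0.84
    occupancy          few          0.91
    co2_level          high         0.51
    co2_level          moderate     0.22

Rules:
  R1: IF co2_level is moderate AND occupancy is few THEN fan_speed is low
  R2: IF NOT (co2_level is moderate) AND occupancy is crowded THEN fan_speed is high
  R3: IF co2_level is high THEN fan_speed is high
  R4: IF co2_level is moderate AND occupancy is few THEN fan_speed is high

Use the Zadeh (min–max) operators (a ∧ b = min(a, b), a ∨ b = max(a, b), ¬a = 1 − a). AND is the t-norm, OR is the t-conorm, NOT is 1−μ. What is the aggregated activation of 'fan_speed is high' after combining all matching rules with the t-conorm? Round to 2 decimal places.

R1: moderate=0.22, few=0.91; AND[min(a, b)] → w = 0.22
R2: ¬moderate=1−0.22=0.78, crowded=0.84; AND[min(a, b)] → w = 0.78
R3: high=0.51 → w = 0.51
R4: moderate=0.22, few=0.91; AND[min(a, b)] → w = 0.22
Rules with consequent 'high': {R2, R3, R4} → strengths 0.78, 0.51, 0.22
Aggregate via t-conorm [max(a, b)]: 0.78

0.78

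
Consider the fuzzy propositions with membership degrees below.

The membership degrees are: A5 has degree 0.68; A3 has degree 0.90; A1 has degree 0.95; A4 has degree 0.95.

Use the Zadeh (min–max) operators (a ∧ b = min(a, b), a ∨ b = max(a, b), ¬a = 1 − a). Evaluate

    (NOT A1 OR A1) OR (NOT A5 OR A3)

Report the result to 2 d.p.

NOT A1 = 1 − 0.95 = 0.05
NOT A1 OR A1 = max(a, b) on (0.05, 0.95) = 0.95
NOT A5 = 1 − 0.68 = 0.32
NOT A5 OR A3 = max(a, b) on (0.32, 0.90) = 0.90
(NOT A1 OR A1) OR (NOT A5 OR A3) = max(a, b) on (0.95, 0.90) = 0.95

0.95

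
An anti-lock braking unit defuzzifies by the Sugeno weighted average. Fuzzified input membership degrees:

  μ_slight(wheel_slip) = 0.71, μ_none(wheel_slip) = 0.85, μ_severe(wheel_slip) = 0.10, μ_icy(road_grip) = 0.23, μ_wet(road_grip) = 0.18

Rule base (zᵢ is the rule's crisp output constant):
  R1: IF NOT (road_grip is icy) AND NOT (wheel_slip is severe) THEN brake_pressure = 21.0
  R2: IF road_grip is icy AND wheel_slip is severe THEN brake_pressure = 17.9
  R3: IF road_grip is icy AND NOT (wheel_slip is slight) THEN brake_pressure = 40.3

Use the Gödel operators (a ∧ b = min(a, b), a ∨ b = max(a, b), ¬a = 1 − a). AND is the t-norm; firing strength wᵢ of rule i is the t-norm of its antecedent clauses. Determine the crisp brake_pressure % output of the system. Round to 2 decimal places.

24.75

R1 (z=21.0): ¬icy=1−0.23=0.77, ¬severe=1−0.10=0.90; AND[min(a, b)] → w = 0.77
R2 (z=17.9): icy=0.23, severe=0.10; AND[min(a, b)] → w = 0.10
R3 (z=40.3): icy=0.23, ¬slight=1−0.71=0.29; AND[min(a, b)] → w = 0.23
Weighted average = (0.77·21.0 + 0.10·17.9 + 0.23·40.3) / (0.77 + 0.10 + 0.23)
  = 27.2290 / 1.1000 = 24.75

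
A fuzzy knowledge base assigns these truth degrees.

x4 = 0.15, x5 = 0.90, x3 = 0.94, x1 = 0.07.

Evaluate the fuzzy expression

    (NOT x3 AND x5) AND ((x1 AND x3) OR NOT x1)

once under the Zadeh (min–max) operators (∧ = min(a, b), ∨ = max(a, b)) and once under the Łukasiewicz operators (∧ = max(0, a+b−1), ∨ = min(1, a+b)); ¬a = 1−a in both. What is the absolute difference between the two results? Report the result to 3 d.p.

0.060

Under Zadeh (min–max):
  NOT x3 = 1 − 0.94 = 0.06
  NOT x3 AND x5 = min(a, b) on (0.06, 0.90) = 0.06
  x1 AND x3 = min(a, b) on (0.07, 0.94) = 0.07
  NOT x1 = 1 − 0.07 = 0.93
  (x1 AND x3) OR NOT x1 = max(a, b) on (0.07, 0.93) = 0.93
  (NOT x3 AND x5) AND ((x1 AND x3) OR NOT x1) = min(a, b) on (0.06, 0.93) = 0.06
  → value = 0.0600
Under Łukasiewicz:
  NOT x3 = 1 − 0.94 = 0.06
  NOT x3 AND x5 = max(0, a+b−1) on (0.06, 0.90) = 0.00
  x1 AND x3 = max(0, a+b−1) on (0.07, 0.94) = 0.01
  NOT x1 = 1 − 0.07 = 0.93
  (x1 AND x3) OR NOT x1 = min(1, a+b) on (0.01, 0.93) = 0.94
  (NOT x3 AND x5) AND ((x1 AND x3) OR NOT x1) = max(0, a+b−1) on (0.00, 0.94) = 0.00
  → value = 0.0000
|0.0600 − 0.0000| = 0.060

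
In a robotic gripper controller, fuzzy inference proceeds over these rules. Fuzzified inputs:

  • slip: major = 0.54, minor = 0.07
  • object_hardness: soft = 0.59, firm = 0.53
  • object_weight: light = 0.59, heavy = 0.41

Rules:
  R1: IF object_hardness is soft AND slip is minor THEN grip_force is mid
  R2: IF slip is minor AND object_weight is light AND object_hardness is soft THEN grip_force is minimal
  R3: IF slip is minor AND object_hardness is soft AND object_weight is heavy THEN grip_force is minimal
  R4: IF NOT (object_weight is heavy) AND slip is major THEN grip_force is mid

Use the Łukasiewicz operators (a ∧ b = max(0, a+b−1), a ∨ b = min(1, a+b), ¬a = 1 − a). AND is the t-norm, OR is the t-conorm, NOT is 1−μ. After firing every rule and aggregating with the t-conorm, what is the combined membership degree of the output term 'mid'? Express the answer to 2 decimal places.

R1: soft=0.59, minor=0.07; AND[max(0, a+b−1)] → w = 0.00
R2: minor=0.07, light=0.59, soft=0.59; AND[max(0, a+b−1)] → w = 0.00
R3: minor=0.07, soft=0.59, heavy=0.41; AND[max(0, a+b−1)] → w = 0.00
R4: ¬heavy=1−0.41=0.59, major=0.54; AND[max(0, a+b−1)] → w = 0.13
Rules with consequent 'mid': {R1, R4} → strengths 0.00, 0.13
Aggregate via t-conorm [min(1, a+b)]: 0.13

0.13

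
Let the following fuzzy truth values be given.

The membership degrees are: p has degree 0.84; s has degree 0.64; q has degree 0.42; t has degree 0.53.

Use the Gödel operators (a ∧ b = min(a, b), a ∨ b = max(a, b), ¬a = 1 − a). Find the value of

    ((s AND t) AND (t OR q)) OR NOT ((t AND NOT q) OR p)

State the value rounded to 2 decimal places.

0.53

s AND t = min(a, b) on (0.64, 0.53) = 0.53
t OR q = max(a, b) on (0.53, 0.42) = 0.53
(s AND t) AND (t OR q) = min(a, b) on (0.53, 0.53) = 0.53
NOT q = 1 − 0.42 = 0.58
t AND NOT q = min(a, b) on (0.53, 0.58) = 0.53
(t AND NOT q) OR p = max(a, b) on (0.53, 0.84) = 0.84
NOT ((t AND NOT q) OR p) = 1 − 0.84 = 0.16
((s AND t) AND (t OR q)) OR NOT ((t AND NOT q) OR p) = max(a, b) on (0.53, 0.16) = 0.53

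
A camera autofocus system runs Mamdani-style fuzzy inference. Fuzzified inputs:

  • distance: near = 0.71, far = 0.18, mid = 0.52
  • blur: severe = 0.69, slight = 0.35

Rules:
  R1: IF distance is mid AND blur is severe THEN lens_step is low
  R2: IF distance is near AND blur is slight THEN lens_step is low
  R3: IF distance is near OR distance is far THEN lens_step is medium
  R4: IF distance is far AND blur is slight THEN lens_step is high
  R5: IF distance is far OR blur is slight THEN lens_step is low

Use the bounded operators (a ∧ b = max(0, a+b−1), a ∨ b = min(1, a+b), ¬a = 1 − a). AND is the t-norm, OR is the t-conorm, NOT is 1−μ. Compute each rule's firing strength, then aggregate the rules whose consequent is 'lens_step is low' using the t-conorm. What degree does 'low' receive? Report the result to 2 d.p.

R1: mid=0.52, severe=0.69; AND[max(0, a+b−1)] → w = 0.21
R2: near=0.71, slight=0.35; AND[max(0, a+b−1)] → w = 0.06
R3: near=0.71, far=0.18; OR[min(1, a+b)] → w = 0.89
R4: far=0.18, slight=0.35; AND[max(0, a+b−1)] → w = 0.00
R5: far=0.18, slight=0.35; OR[min(1, a+b)] → w = 0.53
Rules with consequent 'low': {R1, R2, R5} → strengths 0.21, 0.06, 0.53
Aggregate via t-conorm [min(1, a+b)]: 0.80

0.80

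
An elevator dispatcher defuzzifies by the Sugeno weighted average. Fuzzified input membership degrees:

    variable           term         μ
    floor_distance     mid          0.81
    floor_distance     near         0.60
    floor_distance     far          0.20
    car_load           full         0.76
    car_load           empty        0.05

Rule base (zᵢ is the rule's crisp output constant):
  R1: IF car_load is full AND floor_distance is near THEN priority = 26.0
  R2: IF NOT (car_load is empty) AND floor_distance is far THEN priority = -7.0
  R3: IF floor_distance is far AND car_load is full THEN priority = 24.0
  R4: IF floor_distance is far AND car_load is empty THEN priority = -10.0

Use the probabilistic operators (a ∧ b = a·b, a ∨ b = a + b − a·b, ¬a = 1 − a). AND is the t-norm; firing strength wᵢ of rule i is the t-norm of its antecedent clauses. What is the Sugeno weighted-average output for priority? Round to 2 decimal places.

R1 (z=26.0): full=0.76, near=0.60; AND[a·b] → w = 0.4560
R2 (z=-7.0): ¬empty=1−0.05=0.95, far=0.20; AND[a·b] → w = 0.1900
R3 (z=24.0): far=0.20, full=0.76; AND[a·b] → w = 0.1520
R4 (z=-10.0): far=0.20, empty=0.05; AND[a·b] → w = 0.0100
Weighted average = (0.4560·26.0 + 0.1900·-7.0 + 0.1520·24.0 + 0.0100·-10.0) / (0.4560 + 0.1900 + 0.1520 + 0.0100)
  = 14.0740 / 0.8080 = 17.42

17.42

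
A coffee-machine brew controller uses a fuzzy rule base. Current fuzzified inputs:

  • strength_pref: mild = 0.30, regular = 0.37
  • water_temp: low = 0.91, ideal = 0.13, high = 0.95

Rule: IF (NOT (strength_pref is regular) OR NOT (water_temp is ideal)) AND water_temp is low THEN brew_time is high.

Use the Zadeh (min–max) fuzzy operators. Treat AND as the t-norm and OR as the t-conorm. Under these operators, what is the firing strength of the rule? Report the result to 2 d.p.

0.87

firing strength: (¬regular=1−0.37=0.63 OR ¬ideal=1−0.13=0.87) = 0.87; AND[min(a, b)] with low=0.91 → w = 0.87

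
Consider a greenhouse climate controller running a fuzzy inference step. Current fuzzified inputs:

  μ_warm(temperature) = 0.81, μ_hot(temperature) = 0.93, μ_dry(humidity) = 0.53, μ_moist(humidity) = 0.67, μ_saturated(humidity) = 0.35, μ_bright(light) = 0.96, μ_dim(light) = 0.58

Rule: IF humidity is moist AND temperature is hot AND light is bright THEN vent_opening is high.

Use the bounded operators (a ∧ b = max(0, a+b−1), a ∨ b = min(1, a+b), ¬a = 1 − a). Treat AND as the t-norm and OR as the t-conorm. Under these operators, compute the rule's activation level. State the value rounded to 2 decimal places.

0.56

firing strength: moist=0.67, hot=0.93, bright=0.96; AND[max(0, a+b−1)] → w = 0.56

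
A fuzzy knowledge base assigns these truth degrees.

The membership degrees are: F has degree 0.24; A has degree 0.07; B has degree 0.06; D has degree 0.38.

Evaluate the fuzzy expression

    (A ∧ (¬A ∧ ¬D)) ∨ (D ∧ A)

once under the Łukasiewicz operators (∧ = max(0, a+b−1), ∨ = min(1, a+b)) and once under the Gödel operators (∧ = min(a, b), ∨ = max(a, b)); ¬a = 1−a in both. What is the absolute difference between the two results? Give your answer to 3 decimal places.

0.070

Under Łukasiewicz:
  ¬A = 1 − 0.07 = 0.93
  ¬D = 1 − 0.38 = 0.62
  ¬A ∧ ¬D = max(0, a+b−1) on (0.93, 0.62) = 0.55
  A ∧ (¬A ∧ ¬D) = max(0, a+b−1) on (0.07, 0.55) = 0.00
  D ∧ A = max(0, a+b−1) on (0.38, 0.07) = 0.00
  (A ∧ (¬A ∧ ¬D)) ∨ (D ∧ A) = min(1, a+b) on (0.00, 0.00) = 0.00
  → value = 0.0000
Under Gödel:
  ¬A = 1 − 0.07 = 0.93
  ¬D = 1 − 0.38 = 0.62
  ¬A ∧ ¬D = min(a, b) on (0.93, 0.62) = 0.62
  A ∧ (¬A ∧ ¬D) = min(a, b) on (0.07, 0.62) = 0.07
  D ∧ A = min(a, b) on (0.38, 0.07) = 0.07
  (A ∧ (¬A ∧ ¬D)) ∨ (D ∧ A) = max(a, b) on (0.07, 0.07) = 0.07
  → value = 0.0700
|0.0000 − 0.0700| = 0.070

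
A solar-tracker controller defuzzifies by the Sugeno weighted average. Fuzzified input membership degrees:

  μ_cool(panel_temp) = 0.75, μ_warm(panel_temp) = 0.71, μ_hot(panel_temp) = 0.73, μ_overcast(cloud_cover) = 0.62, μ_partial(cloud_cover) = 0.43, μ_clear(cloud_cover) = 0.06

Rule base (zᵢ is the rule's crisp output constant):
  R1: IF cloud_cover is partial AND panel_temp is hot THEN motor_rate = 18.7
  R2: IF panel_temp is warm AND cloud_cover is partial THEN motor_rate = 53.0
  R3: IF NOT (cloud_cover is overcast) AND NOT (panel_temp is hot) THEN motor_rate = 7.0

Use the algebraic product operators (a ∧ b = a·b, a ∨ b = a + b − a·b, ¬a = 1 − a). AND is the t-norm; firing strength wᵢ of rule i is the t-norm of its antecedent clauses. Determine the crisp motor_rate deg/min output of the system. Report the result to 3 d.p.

R1 (z=18.7): partial=0.43, hot=0.73; AND[a·b] → w = 0.3139
R2 (z=53.0): warm=0.71, partial=0.43; AND[a·b] → w = 0.3053
R3 (z=7.0): ¬overcast=1−0.62=0.38, ¬hot=1−0.73=0.27; AND[a·b] → w = 0.1026
Weighted average = (0.3139·18.7 + 0.3053·53.0 + 0.1026·7.0) / (0.3139 + 0.3053 + 0.1026)
  = 22.7690 / 0.7218 = 31.545

31.545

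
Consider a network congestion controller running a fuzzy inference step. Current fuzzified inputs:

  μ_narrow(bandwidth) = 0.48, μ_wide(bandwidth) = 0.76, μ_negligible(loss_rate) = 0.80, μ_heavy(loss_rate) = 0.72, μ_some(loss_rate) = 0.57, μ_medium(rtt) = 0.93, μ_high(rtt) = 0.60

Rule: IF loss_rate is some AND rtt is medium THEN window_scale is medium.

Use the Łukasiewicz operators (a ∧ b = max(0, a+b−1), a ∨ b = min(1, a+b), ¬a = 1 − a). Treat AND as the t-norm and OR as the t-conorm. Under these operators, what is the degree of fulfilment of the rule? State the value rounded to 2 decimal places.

firing strength: some=0.57, medium=0.93; AND[max(0, a+b−1)] → w = 0.50

0.50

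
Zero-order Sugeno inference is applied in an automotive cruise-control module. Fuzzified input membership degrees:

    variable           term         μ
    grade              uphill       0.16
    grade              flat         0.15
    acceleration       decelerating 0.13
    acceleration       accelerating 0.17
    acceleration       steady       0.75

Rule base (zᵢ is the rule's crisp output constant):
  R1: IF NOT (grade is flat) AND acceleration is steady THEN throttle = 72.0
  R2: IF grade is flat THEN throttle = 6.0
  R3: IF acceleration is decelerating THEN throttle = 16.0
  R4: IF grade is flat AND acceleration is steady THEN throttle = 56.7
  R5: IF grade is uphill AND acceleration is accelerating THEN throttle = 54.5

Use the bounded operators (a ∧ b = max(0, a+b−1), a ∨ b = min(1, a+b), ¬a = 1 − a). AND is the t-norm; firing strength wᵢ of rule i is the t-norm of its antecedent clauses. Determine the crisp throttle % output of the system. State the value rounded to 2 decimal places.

52.48

R1 (z=72.0): ¬flat=1−0.15=0.85, steady=0.75; AND[max(0, a+b−1)] → w = 0.60
R2 (z=6.0): flat=0.15 → w = 0.15
R3 (z=16.0): decelerating=0.13 → w = 0.13
R4 (z=56.7): flat=0.15, steady=0.75; AND[max(0, a+b−1)] → w = 0.00
R5 (z=54.5): uphill=0.16, accelerating=0.17; AND[max(0, a+b−1)] → w = 0.00
Weighted average = (0.60·72.0 + 0.15·6.0 + 0.13·16.0 + 0.00·56.7 + 0.00·54.5) / (0.60 + 0.15 + 0.13 + 0.00 + 0.00)
  = 46.1800 / 0.8800 = 52.48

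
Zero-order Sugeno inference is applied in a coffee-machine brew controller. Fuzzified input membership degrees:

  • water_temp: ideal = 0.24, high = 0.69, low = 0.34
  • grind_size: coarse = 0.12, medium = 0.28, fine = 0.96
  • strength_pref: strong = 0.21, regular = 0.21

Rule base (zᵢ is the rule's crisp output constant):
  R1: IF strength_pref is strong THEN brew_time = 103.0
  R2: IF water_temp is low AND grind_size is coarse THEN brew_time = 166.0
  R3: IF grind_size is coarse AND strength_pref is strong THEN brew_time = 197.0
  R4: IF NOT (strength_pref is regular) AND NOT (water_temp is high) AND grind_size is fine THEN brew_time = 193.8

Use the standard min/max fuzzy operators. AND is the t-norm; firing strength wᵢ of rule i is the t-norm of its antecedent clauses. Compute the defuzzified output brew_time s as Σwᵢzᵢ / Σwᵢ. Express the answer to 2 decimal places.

R1 (z=103.0): strong=0.21 → w = 0.21
R2 (z=166.0): low=0.34, coarse=0.12; AND[min(a, b)] → w = 0.12
R3 (z=197.0): coarse=0.12, strong=0.21; AND[min(a, b)] → w = 0.12
R4 (z=193.8): ¬regular=1−0.21=0.79, ¬high=1−0.69=0.31, fine=0.96; AND[min(a, b)] → w = 0.31
Weighted average = (0.21·103.0 + 0.12·166.0 + 0.12·197.0 + 0.31·193.8) / (0.21 + 0.12 + 0.12 + 0.31)
  = 125.2680 / 0.7600 = 164.83

164.83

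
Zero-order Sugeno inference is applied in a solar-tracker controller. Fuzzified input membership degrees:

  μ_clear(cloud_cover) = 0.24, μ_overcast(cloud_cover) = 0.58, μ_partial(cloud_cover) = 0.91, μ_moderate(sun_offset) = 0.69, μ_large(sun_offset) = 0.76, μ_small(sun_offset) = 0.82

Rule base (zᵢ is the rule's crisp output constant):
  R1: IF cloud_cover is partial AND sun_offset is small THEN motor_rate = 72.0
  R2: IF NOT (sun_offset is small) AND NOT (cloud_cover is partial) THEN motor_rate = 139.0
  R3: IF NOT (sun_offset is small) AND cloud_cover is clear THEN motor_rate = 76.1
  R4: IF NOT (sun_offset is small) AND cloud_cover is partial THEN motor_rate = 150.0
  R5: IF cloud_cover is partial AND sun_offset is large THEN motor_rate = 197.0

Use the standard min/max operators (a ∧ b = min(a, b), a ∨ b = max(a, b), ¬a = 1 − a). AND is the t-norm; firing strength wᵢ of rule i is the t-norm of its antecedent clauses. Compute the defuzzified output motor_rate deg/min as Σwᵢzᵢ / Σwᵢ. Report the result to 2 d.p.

129.05

R1 (z=72.0): partial=0.91, small=0.82; AND[min(a, b)] → w = 0.82
R2 (z=139.0): ¬small=1−0.82=0.18, ¬partial=1−0.91=0.09; AND[min(a, b)] → w = 0.09
R3 (z=76.1): ¬small=1−0.82=0.18, clear=0.24; AND[min(a, b)] → w = 0.18
R4 (z=150.0): ¬small=1−0.82=0.18, partial=0.91; AND[min(a, b)] → w = 0.18
R5 (z=197.0): partial=0.91, large=0.76; AND[min(a, b)] → w = 0.76
Weighted average = (0.82·72.0 + 0.09·139.0 + 0.18·76.1 + 0.18·150.0 + 0.76·197.0) / (0.82 + 0.09 + 0.18 + 0.18 + 0.76)
  = 261.9680 / 2.0300 = 129.05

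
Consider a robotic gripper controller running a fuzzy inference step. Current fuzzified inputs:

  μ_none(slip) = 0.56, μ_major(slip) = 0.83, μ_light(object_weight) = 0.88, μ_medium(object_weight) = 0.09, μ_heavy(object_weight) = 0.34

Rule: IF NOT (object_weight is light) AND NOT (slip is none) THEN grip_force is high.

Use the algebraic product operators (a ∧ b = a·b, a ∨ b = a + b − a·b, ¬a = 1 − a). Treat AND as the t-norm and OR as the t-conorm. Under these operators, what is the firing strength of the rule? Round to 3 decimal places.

0.053

firing strength: ¬light=1−0.88=0.12, ¬none=1−0.56=0.44; AND[a·b] → w = 0.0528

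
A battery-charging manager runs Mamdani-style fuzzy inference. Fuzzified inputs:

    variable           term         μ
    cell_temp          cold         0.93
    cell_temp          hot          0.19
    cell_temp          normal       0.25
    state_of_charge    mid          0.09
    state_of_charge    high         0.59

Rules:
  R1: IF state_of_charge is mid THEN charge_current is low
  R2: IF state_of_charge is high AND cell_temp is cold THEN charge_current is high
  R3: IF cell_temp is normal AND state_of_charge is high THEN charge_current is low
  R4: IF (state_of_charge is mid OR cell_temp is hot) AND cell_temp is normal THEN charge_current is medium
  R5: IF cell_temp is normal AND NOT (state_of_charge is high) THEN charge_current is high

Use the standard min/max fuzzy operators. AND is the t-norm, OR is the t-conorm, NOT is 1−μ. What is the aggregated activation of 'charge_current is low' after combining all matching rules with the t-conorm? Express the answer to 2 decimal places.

R1: mid=0.09 → w = 0.09
R2: high=0.59, cold=0.93; AND[min(a, b)] → w = 0.59
R3: normal=0.25, high=0.59; AND[min(a, b)] → w = 0.25
R4: (mid=0.09 OR hot=0.19) = 0.19; AND[min(a, b)] with normal=0.25 → w = 0.19
R5: normal=0.25, ¬high=1−0.59=0.41; AND[min(a, b)] → w = 0.25
Rules with consequent 'low': {R1, R3} → strengths 0.09, 0.25
Aggregate via t-conorm [max(a, b)]: 0.25

0.25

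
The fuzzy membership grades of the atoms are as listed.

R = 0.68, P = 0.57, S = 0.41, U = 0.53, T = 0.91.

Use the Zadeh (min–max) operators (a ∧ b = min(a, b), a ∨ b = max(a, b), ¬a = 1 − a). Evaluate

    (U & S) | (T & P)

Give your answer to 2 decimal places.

0.57

U & S = min(a, b) on (0.53, 0.41) = 0.41
T & P = min(a, b) on (0.91, 0.57) = 0.57
(U & S) | (T & P) = max(a, b) on (0.41, 0.57) = 0.57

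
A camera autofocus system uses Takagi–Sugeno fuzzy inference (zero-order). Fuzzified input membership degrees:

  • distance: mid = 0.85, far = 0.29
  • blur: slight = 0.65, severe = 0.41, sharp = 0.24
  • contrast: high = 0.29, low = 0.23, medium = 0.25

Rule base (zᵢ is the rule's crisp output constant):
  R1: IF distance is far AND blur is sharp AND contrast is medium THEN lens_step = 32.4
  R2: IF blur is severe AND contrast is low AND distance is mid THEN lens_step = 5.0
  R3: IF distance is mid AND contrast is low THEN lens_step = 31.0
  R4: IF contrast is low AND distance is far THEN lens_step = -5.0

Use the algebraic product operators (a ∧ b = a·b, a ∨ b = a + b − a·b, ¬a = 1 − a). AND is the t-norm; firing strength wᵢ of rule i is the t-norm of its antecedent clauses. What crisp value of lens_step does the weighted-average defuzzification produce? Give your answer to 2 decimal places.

R1 (z=32.4): far=0.29, sharp=0.24, medium=0.25; AND[a·b] → w = 0.0174
R2 (z=5.0): severe=0.41, low=0.23, mid=0.85; AND[a·b] → w = 0.0802
R3 (z=31.0): mid=0.85, low=0.23; AND[a·b] → w = 0.1955
R4 (z=-5.0): low=0.23, far=0.29; AND[a·b] → w = 0.0667
Weighted average = (0.0174·32.4 + 0.0802·5.0 + 0.1955·31.0 + 0.0667·-5.0) / (0.0174 + 0.0802 + 0.1955 + 0.0667)
  = 6.6915 / 0.3598 = 18.60

18.60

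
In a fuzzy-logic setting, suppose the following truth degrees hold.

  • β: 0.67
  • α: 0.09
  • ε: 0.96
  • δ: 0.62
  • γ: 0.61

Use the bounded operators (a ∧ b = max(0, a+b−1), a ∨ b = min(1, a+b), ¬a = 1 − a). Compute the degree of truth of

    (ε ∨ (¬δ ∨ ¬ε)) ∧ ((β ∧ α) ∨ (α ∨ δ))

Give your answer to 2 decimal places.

¬δ = 1 − 0.62 = 0.38
¬ε = 1 − 0.96 = 0.04
¬δ ∨ ¬ε = min(1, a+b) on (0.38, 0.04) = 0.42
ε ∨ (¬δ ∨ ¬ε) = min(1, a+b) on (0.96, 0.42) = 1.00
β ∧ α = max(0, a+b−1) on (0.67, 0.09) = 0.00
α ∨ δ = min(1, a+b) on (0.09, 0.62) = 0.71
(β ∧ α) ∨ (α ∨ δ) = min(1, a+b) on (0.00, 0.71) = 0.71
(ε ∨ (¬δ ∨ ¬ε)) ∧ ((β ∧ α) ∨ (α ∨ δ)) = max(0, a+b−1) on (1.00, 0.71) = 0.71

0.71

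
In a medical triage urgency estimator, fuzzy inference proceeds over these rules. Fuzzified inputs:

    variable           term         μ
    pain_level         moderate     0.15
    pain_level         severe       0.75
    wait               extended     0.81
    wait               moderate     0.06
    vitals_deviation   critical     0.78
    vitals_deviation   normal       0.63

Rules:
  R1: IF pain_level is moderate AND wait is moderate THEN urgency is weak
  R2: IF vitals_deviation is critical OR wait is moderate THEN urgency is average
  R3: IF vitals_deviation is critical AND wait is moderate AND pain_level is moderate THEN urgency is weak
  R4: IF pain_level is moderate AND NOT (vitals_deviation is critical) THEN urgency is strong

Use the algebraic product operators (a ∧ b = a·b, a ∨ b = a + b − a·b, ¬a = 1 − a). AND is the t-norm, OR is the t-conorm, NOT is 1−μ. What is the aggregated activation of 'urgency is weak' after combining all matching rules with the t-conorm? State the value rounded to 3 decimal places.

0.016

R1: moderate=0.15, moderate=0.06; AND[a·b] → w = 0.0090
R2: critical=0.78, moderate=0.06; OR[a + b − a·b] → w = 0.7932
R3: critical=0.78, moderate=0.06, moderate=0.15; AND[a·b] → w = 0.0070
R4: moderate=0.15, ¬critical=1−0.78=0.22; AND[a·b] → w = 0.0330
Rules with consequent 'weak': {R1, R3} → strengths 0.0090, 0.0070
Aggregate via t-conorm [a + b − a·b]: 0.0160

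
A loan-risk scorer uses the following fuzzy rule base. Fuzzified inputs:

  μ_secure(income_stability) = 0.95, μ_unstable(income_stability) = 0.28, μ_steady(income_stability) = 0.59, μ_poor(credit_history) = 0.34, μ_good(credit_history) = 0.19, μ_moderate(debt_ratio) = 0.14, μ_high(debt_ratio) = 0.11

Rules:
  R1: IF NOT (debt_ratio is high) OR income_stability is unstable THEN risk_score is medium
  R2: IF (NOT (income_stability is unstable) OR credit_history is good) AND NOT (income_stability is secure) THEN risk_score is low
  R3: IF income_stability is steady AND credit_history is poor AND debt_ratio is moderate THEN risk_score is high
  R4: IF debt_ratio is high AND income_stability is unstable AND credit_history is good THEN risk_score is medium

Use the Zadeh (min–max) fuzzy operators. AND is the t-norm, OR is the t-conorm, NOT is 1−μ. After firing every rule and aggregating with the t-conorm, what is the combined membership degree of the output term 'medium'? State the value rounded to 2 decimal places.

R1: ¬high=1−0.11=0.89, unstable=0.28; OR[max(a, b)] → w = 0.89
R2: (¬unstable=1−0.28=0.72 OR good=0.19) = 0.72; AND[min(a, b)] with ¬secure=1−0.95=0.05 → w = 0.05
R3: steady=0.59, poor=0.34, moderate=0.14; AND[min(a, b)] → w = 0.14
R4: high=0.11, unstable=0.28, good=0.19; AND[min(a, b)] → w = 0.11
Rules with consequent 'medium': {R1, R4} → strengths 0.89, 0.11
Aggregate via t-conorm [max(a, b)]: 0.89

0.89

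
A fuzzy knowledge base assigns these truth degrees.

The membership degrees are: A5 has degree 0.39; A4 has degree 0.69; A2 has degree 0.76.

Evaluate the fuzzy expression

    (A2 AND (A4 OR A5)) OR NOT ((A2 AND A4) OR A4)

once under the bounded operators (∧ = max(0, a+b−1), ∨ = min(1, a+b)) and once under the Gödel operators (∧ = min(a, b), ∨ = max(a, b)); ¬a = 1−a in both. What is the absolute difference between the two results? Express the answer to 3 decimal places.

Under bounded:
  A4 OR A5 = min(1, a+b) on (0.69, 0.39) = 1.00
  A2 AND (A4 OR A5) = max(0, a+b−1) on (0.76, 1.00) = 0.76
  A2 AND A4 = max(0, a+b−1) on (0.76, 0.69) = 0.45
  (A2 AND A4) OR A4 = min(1, a+b) on (0.45, 0.69) = 1.00
  NOT ((A2 AND A4) OR A4) = 1 − 1.00 = 0.00
  (A2 AND (A4 OR A5)) OR NOT ((A2 AND A4) OR A4) = min(1, a+b) on (0.76, 0.00) = 0.76
  → value = 0.7600
Under Gödel:
  A4 OR A5 = max(a, b) on (0.69, 0.39) = 0.69
  A2 AND (A4 OR A5) = min(a, b) on (0.76, 0.69) = 0.69
  A2 AND A4 = min(a, b) on (0.76, 0.69) = 0.69
  (A2 AND A4) OR A4 = max(a, b) on (0.69, 0.69) = 0.69
  NOT ((A2 AND A4) OR A4) = 1 − 0.69 = 0.31
  (A2 AND (A4 OR A5)) OR NOT ((A2 AND A4) OR A4) = max(a, b) on (0.69, 0.31) = 0.69
  → value = 0.6900
|0.7600 − 0.6900| = 0.070

0.070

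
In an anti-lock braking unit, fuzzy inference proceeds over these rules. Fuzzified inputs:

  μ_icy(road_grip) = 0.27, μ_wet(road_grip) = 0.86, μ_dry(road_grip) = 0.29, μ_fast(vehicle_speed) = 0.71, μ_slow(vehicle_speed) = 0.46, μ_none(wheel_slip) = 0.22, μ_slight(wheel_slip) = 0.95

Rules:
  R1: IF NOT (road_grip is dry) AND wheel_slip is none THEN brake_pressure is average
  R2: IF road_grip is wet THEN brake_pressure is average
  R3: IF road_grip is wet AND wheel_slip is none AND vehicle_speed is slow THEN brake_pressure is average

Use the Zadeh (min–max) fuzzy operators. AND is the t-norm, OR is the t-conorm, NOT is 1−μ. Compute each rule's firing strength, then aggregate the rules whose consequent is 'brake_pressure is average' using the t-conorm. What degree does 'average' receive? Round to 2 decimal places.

R1: ¬dry=1−0.29=0.71, none=0.22; AND[min(a, b)] → w = 0.22
R2: wet=0.86 → w = 0.86
R3: wet=0.86, none=0.22, slow=0.46; AND[min(a, b)] → w = 0.22
Rules with consequent 'average': {R1, R2, R3} → strengths 0.22, 0.86, 0.22
Aggregate via t-conorm [max(a, b)]: 0.86

0.86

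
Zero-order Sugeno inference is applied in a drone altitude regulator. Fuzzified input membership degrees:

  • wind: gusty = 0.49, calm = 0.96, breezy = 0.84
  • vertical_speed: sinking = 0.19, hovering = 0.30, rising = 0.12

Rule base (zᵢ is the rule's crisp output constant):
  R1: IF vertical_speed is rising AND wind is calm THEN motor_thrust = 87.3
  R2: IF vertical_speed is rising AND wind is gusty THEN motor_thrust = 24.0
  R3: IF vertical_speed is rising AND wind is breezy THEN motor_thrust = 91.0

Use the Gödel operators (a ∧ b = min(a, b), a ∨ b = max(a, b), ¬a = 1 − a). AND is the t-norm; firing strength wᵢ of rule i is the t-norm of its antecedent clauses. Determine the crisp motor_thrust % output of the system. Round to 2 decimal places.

R1 (z=87.3): rising=0.12, calm=0.96; AND[min(a, b)] → w = 0.12
R2 (z=24.0): rising=0.12, gusty=0.49; AND[min(a, b)] → w = 0.12
R3 (z=91.0): rising=0.12, breezy=0.84; AND[min(a, b)] → w = 0.12
Weighted average = (0.12·87.3 + 0.12·24.0 + 0.12·91.0) / (0.12 + 0.12 + 0.12)
  = 24.2760 / 0.3600 = 67.43

67.43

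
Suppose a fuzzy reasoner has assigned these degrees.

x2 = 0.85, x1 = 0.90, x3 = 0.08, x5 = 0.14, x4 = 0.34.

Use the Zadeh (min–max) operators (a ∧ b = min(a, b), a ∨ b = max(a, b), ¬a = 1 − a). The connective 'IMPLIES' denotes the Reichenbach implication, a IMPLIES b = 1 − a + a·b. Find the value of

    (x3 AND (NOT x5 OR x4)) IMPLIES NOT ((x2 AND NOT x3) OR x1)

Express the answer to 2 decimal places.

NOT x5 = 1 − 0.14 = 0.86
NOT x5 OR x4 = max(a, b) on (0.86, 0.34) = 0.86
x3 AND (NOT x5 OR x4) = min(a, b) on (0.08, 0.86) = 0.08
NOT x3 = 1 − 0.08 = 0.92
x2 AND NOT x3 = min(a, b) on (0.85, 0.92) = 0.85
(x2 AND NOT x3) OR x1 = max(a, b) on (0.85, 0.90) = 0.90
NOT ((x2 AND NOT x3) OR x1) = 1 − 0.90 = 0.10
(x3 AND (NOT x5 OR x4)) IMPLIES NOT ((x2 AND NOT x3) OR x1)  [Reichenbach: 1 − a + a·b] with a=0.08, b=0.10 → 0.93

0.93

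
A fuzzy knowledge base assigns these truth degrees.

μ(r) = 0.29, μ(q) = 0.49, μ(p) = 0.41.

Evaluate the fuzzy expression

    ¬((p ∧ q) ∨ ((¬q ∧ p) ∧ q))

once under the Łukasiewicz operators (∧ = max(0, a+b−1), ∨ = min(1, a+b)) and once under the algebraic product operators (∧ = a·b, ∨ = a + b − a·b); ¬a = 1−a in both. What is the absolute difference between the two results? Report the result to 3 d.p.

Under Łukasiewicz:
  p ∧ q = max(0, a+b−1) on (0.41, 0.49) = 0.00
  ¬q = 1 − 0.49 = 0.51
  ¬q ∧ p = max(0, a+b−1) on (0.51, 0.41) = 0.00
  (¬q ∧ p) ∧ q = max(0, a+b−1) on (0.00, 0.49) = 0.00
  (p ∧ q) ∨ ((¬q ∧ p) ∧ q) = min(1, a+b) on (0.00, 0.00) = 0.00
  ¬((p ∧ q) ∨ ((¬q ∧ p) ∧ q)) = 1 − 0.00 = 1.00
  → value = 1.0000
Under algebraic product:
  p ∧ q = a·b on (0.4100, 0.4900) = 0.2009
  ¬q = 1 − 0.4900 = 0.5100
  ¬q ∧ p = a·b on (0.5100, 0.4100) = 0.2091
  (¬q ∧ p) ∧ q = a·b on (0.2091, 0.4900) = 0.1025
  (p ∧ q) ∨ ((¬q ∧ p) ∧ q) = a + b − a·b on (0.2009, 0.1025) = 0.2828
  ¬((p ∧ q) ∨ ((¬q ∧ p) ∧ q)) = 1 − 0.2828 = 0.7172
  → value = 0.7172
|1.0000 − 0.7172| = 0.283

0.283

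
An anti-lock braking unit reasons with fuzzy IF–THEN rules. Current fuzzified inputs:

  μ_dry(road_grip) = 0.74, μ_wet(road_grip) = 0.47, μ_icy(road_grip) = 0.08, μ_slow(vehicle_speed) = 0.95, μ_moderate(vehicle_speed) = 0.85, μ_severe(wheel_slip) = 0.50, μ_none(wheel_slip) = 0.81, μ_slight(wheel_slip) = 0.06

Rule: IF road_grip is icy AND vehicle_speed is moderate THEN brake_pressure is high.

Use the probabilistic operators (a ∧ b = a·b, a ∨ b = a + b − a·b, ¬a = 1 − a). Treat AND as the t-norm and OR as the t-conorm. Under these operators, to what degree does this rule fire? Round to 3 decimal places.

0.068

firing strength: icy=0.08, moderate=0.85; AND[a·b] → w = 0.0680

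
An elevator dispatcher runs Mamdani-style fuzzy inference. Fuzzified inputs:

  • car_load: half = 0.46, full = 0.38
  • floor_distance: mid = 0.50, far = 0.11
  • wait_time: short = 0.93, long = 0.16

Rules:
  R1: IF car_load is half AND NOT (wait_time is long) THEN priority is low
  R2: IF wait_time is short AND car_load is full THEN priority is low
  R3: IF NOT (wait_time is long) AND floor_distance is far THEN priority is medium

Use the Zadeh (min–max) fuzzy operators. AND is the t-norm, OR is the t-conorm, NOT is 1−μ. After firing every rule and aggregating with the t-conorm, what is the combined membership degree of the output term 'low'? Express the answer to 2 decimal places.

0.46

R1: half=0.46, ¬long=1−0.16=0.84; AND[min(a, b)] → w = 0.46
R2: short=0.93, full=0.38; AND[min(a, b)] → w = 0.38
R3: ¬long=1−0.16=0.84, far=0.11; AND[min(a, b)] → w = 0.11
Rules with consequent 'low': {R1, R2} → strengths 0.46, 0.38
Aggregate via t-conorm [max(a, b)]: 0.46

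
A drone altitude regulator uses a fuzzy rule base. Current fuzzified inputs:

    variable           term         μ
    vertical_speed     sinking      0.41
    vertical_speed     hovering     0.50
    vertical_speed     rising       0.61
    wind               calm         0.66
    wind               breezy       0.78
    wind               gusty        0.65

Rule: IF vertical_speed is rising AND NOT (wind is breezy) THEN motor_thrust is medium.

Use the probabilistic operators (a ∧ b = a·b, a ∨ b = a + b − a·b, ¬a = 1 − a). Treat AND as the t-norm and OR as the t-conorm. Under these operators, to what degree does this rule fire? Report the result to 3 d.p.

firing strength: rising=0.61, ¬breezy=1−0.78=0.22; AND[a·b] → w = 0.1342

0.134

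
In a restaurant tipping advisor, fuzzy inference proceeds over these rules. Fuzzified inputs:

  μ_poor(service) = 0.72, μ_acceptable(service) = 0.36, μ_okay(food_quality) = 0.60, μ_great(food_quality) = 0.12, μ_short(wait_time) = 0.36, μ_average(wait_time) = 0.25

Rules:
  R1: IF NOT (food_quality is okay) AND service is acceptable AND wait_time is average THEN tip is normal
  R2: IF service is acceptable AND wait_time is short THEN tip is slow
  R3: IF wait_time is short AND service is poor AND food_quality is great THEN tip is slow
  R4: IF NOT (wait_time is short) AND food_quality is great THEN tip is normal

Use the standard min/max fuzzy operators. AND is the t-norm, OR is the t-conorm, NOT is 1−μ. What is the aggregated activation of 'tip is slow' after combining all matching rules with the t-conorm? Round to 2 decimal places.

0.36

R1: ¬okay=1−0.60=0.40, acceptable=0.36, average=0.25; AND[min(a, b)] → w = 0.25
R2: acceptable=0.36, short=0.36; AND[min(a, b)] → w = 0.36
R3: short=0.36, poor=0.72, great=0.12; AND[min(a, b)] → w = 0.12
R4: ¬short=1−0.36=0.64, great=0.12; AND[min(a, b)] → w = 0.12
Rules with consequent 'slow': {R2, R3} → strengths 0.36, 0.12
Aggregate via t-conorm [max(a, b)]: 0.36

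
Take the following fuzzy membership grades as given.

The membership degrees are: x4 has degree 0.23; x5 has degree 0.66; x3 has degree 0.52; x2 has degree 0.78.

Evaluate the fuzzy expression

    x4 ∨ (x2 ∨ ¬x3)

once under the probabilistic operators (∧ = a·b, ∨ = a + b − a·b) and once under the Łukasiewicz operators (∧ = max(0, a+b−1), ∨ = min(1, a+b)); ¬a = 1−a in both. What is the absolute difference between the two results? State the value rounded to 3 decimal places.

0.088

Under probabilistic:
  ¬x3 = 1 − 0.5200 = 0.4800
  x2 ∨ ¬x3 = a + b − a·b on (0.7800, 0.4800) = 0.8856
  x4 ∨ (x2 ∨ ¬x3) = a + b − a·b on (0.2300, 0.8856) = 0.9119
  → value = 0.9119
Under Łukasiewicz:
  ¬x3 = 1 − 0.52 = 0.48
  x2 ∨ ¬x3 = min(1, a+b) on (0.78, 0.48) = 1.00
  x4 ∨ (x2 ∨ ¬x3) = min(1, a+b) on (0.23, 1.00) = 1.00
  → value = 1.0000
|0.9119 − 1.0000| = 0.088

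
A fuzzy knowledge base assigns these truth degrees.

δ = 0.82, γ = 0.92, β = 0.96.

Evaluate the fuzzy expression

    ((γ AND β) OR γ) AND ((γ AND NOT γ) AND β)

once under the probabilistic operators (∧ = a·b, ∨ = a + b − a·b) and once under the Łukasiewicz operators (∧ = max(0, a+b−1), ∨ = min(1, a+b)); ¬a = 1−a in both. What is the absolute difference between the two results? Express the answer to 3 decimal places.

Under probabilistic:
  γ AND β = a·b on (0.9200, 0.9600) = 0.8832
  (γ AND β) OR γ = a + b − a·b on (0.8832, 0.9200) = 0.9907
  NOT γ = 1 − 0.9200 = 0.0800
  γ AND NOT γ = a·b on (0.9200, 0.0800) = 0.0736
  (γ AND NOT γ) AND β = a·b on (0.0736, 0.9600) = 0.0707
  ((γ AND β) OR γ) AND ((γ AND NOT γ) AND β) = a·b on (0.9907, 0.0707) = 0.0700
  → value = 0.0700
Under Łukasiewicz:
  γ AND β = max(0, a+b−1) on (0.92, 0.96) = 0.88
  (γ AND β) OR γ = min(1, a+b) on (0.88, 0.92) = 1.00
  NOT γ = 1 − 0.92 = 0.08
  γ AND NOT γ = max(0, a+b−1) on (0.92, 0.08) = 0.00
  (γ AND NOT γ) AND β = max(0, a+b−1) on (0.00, 0.96) = 0.00
  ((γ AND β) OR γ) AND ((γ AND NOT γ) AND β) = max(0, a+b−1) on (1.00, 0.00) = 0.00
  → value = 0.0000
|0.0700 − 0.0000| = 0.070

0.070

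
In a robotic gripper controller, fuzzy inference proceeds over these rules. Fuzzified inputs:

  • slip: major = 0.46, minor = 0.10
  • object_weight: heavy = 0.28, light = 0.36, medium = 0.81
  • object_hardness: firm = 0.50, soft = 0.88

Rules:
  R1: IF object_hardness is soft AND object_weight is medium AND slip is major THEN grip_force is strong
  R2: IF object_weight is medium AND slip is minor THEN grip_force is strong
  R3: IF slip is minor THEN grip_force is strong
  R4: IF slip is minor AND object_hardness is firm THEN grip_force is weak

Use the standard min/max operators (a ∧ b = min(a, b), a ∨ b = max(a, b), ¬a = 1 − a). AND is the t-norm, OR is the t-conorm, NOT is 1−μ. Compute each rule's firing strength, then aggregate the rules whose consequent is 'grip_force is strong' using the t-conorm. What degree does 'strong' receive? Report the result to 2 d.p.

R1: soft=0.88, medium=0.81, major=0.46; AND[min(a, b)] → w = 0.46
R2: medium=0.81, minor=0.10; AND[min(a, b)] → w = 0.10
R3: minor=0.10 → w = 0.10
R4: minor=0.10, firm=0.50; AND[min(a, b)] → w = 0.10
Rules with consequent 'strong': {R1, R2, R3} → strengths 0.46, 0.10, 0.10
Aggregate via t-conorm [max(a, b)]: 0.46

0.46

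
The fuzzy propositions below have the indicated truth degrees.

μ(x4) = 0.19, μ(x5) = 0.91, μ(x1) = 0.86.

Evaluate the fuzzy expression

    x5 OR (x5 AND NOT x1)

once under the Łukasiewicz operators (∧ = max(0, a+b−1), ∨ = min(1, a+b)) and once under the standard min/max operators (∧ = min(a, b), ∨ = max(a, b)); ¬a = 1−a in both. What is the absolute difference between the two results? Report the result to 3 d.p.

Under Łukasiewicz:
  NOT x1 = 1 − 0.86 = 0.14
  x5 AND NOT x1 = max(0, a+b−1) on (0.91, 0.14) = 0.05
  x5 OR (x5 AND NOT x1) = min(1, a+b) on (0.91, 0.05) = 0.96
  → value = 0.9600
Under standard min/max:
  NOT x1 = 1 − 0.86 = 0.14
  x5 AND NOT x1 = min(a, b) on (0.91, 0.14) = 0.14
  x5 OR (x5 AND NOT x1) = max(a, b) on (0.91, 0.14) = 0.91
  → value = 0.9100
|0.9600 − 0.9100| = 0.050

0.050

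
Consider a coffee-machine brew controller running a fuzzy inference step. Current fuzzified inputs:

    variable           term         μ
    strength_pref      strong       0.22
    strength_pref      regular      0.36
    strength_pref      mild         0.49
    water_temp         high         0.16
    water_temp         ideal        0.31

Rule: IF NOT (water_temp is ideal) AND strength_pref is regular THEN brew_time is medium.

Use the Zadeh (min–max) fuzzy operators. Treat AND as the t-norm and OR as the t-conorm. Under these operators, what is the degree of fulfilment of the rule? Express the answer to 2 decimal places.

0.36

firing strength: ¬ideal=1−0.31=0.69, regular=0.36; AND[min(a, b)] → w = 0.36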